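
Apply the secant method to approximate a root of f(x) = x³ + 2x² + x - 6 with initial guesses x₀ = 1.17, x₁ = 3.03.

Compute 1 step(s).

f(x) = x³ + 2x² + x - 6
x₀ = 1.17, x₁ = 3.03

Secant formula: x_{n+1} = x_n - f(x_n)(x_n - x_{n-1})/(f(x_n) - f(x_{n-1}))

Iteration 1:
  f(1.170000) = -0.490587
  f(3.030000) = 43.209927
  x_2 = 3.030000 - 43.209927×(3.030000 - 1.170000)/(43.209927 - (-0.490587))
       = 1.190881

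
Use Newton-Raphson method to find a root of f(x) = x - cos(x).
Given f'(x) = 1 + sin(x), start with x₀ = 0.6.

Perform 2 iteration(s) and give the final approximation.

f(x) = x - cos(x)
f'(x) = 1 + sin(x)
x₀ = 0.6

Newton-Raphson formula: x_{n+1} = x_n - f(x_n)/f'(x_n)

Iteration 1:
  f(0.600000) = -0.225336
  f'(0.600000) = 1.564642
  x_1 = 0.600000 - (-0.225336)/1.564642 = 0.744017
Iteration 2:
  f(0.744017) = 0.008264
  f'(0.744017) = 1.677249
  x_2 = 0.744017 - 0.008264/1.677249 = 0.739090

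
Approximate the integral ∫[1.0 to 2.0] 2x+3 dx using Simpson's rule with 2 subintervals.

f(x) = 2x+3
a = 1.0, b = 2.0, n = 2
h = (b - a)/n = 0.500000

Simpson's rule: (h/3)[f(x₀) + 4f(x₁) + 2f(x₂) + ... + f(xₙ)]

x_0 = 1.0000, f(x_0) = 5.000000, coefficient = 1
x_1 = 1.5000, f(x_1) = 6.000000, coefficient = 4
x_2 = 2.0000, f(x_2) = 7.000000, coefficient = 1

I ≈ (0.500000/3) × 36.000000 = 6.000000
Exact value: 6.000000
Error: 0.000000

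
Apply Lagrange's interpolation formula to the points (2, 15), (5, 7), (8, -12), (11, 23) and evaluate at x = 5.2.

Lagrange interpolation formula:
P(x) = Σ yᵢ × Lᵢ(x)
where Lᵢ(x) = Π_{j≠i} (x - xⱼ)/(xᵢ - xⱼ)

L_0(5.2) = (5.2 - 5)/(2 - 5) × (5.2 - 8)/(2 - 8) × (5.2 - 11)/(2 - 11) = -0.020049
L_1(5.2) = (5.2 - 2)/(5 - 2) × (5.2 - 8)/(5 - 8) × (5.2 - 11)/(5 - 11) = 0.962370
L_2(5.2) = (5.2 - 2)/(8 - 2) × (5.2 - 5)/(8 - 5) × (5.2 - 11)/(8 - 11) = 0.068741
L_3(5.2) = (5.2 - 2)/(11 - 2) × (5.2 - 5)/(11 - 5) × (5.2 - 8)/(11 - 8) = -0.011062

P(5.2) = 15×L_0(5.2) + 7×L_1(5.2) + (-12)×L_2(5.2) + 23×L_3(5.2)
P(5.2) = 5.356543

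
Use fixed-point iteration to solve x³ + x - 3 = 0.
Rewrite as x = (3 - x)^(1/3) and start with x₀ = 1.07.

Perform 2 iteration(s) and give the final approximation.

Equation: x³ + x - 3 = 0
Fixed-point form: x = (3 - x)^(1/3)
x₀ = 1.07

x_1 = g(1.070000) = 1.245047
x_2 = g(1.245047) = 1.206207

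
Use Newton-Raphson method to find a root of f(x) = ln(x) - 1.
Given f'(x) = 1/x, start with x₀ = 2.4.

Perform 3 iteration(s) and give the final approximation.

f(x) = ln(x) - 1
f'(x) = 1/x
x₀ = 2.4

Newton-Raphson formula: x_{n+1} = x_n - f(x_n)/f'(x_n)

Iteration 1:
  f(2.400000) = -0.124531
  f'(2.400000) = 0.416667
  x_1 = 2.400000 - (-0.124531)/0.416667 = 2.698875
Iteration 2:
  f(2.698875) = -0.007165
  f'(2.698875) = 0.370525
  x_2 = 2.698875 - (-0.007165)/0.370525 = 2.718212
Iteration 3:
  f(2.718212) = -0.000026
  f'(2.718212) = 0.367889
  x_3 = 2.718212 - (-0.000026)/0.367889 = 2.718282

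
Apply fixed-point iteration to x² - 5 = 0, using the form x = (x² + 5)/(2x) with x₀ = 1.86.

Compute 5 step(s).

Equation: x² - 5 = 0
Fixed-point form: x = (x² + 5)/(2x)
x₀ = 1.86

x_1 = g(1.860000) = 2.274086
x_2 = g(2.274086) = 2.236386
x_3 = g(2.236386) = 2.236068
x_4 = g(2.236068) = 2.236068
x_5 = g(2.236068) = 2.236068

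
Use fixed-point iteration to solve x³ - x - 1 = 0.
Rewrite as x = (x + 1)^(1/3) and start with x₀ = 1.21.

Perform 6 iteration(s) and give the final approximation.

Equation: x³ - x - 1 = 0
Fixed-point form: x = (x + 1)^(1/3)
x₀ = 1.21

x_1 = g(1.210000) = 1.302559
x_2 = g(1.302559) = 1.320496
x_3 = g(1.320496) = 1.323915
x_4 = g(1.323915) = 1.324566
x_5 = g(1.324566) = 1.324689
x_6 = g(1.324689) = 1.324712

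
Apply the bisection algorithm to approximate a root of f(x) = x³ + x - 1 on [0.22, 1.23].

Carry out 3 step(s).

f(x) = x³ + x - 1
Initial interval: [0.22, 1.23]

Iteration 1:
  c_1 = (0.220000 + 1.230000)/2 = 0.725000
  f(c_1) = f(0.725000) = 0.106078
  f(a) × f(c) < 0, new interval: [0.220000, 0.725000]
Iteration 2:
  c_2 = (0.220000 + 0.725000)/2 = 0.472500
  f(c_2) = f(0.472500) = -0.422011
  f(a) × f(c) ≥ 0, new interval: [0.472500, 0.725000]
Iteration 3:
  c_3 = (0.472500 + 0.725000)/2 = 0.598750
  f(c_3) = f(0.598750) = -0.186597
  f(a) × f(c) ≥ 0, new interval: [0.598750, 0.725000]

After 3 iteration(s), the approximation is c_3 = 0.598750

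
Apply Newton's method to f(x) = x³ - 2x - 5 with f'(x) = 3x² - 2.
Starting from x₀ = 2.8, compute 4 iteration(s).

f(x) = x³ - 2x - 5
f'(x) = 3x² - 2
x₀ = 2.8

Newton-Raphson formula: x_{n+1} = x_n - f(x_n)/f'(x_n)

Iteration 1:
  f(2.800000) = 11.352000
  f'(2.800000) = 21.520000
  x_1 = 2.800000 - 11.352000/21.520000 = 2.272491
Iteration 2:
  f(2.272491) = 2.190647
  f'(2.272491) = 13.492642
  x_2 = 2.272491 - 2.190647/13.492642 = 2.110132
Iteration 3:
  f(2.110132) = 0.175431
  f'(2.110132) = 11.357972
  x_3 = 2.110132 - 0.175431/11.357972 = 2.094686
Iteration 4:
  f(2.094686) = 0.001507
  f'(2.094686) = 11.163134
  x_4 = 2.094686 - 0.001507/11.163134 = 2.094551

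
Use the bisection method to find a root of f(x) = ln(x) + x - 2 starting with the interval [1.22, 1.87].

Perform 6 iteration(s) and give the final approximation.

f(x) = ln(x) + x - 2
Initial interval: [1.22, 1.87]

Iteration 1:
  c_1 = (1.220000 + 1.870000)/2 = 1.545000
  f(c_1) = f(1.545000) = -0.019976
  f(a) × f(c) ≥ 0, new interval: [1.545000, 1.870000]
Iteration 2:
  c_2 = (1.545000 + 1.870000)/2 = 1.707500
  f(c_2) = f(1.707500) = 0.242530
  f(a) × f(c) < 0, new interval: [1.545000, 1.707500]
Iteration 3:
  c_3 = (1.545000 + 1.707500)/2 = 1.626250
  f(c_3) = f(1.626250) = 0.112527
  f(a) × f(c) < 0, new interval: [1.545000, 1.626250]
Iteration 4:
  c_4 = (1.545000 + 1.626250)/2 = 1.585625
  f(c_4) = f(1.585625) = 0.046604
  f(a) × f(c) < 0, new interval: [1.545000, 1.585625]
Iteration 5:
  c_5 = (1.545000 + 1.585625)/2 = 1.565312
  f(c_5) = f(1.565312) = 0.013398
  f(a) × f(c) < 0, new interval: [1.545000, 1.565312]
Iteration 6:
  c_6 = (1.545000 + 1.565312)/2 = 1.555156
  f(c_6) = f(1.555156) = -0.003268
  f(a) × f(c) ≥ 0, new interval: [1.555156, 1.565312]

After 6 iteration(s), the approximation is c_6 = 1.555156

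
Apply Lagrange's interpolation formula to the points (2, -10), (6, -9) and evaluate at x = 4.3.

Lagrange interpolation formula:
P(x) = Σ yᵢ × Lᵢ(x)
where Lᵢ(x) = Π_{j≠i} (x - xⱼ)/(xᵢ - xⱼ)

L_0(4.3) = (4.3 - 6)/(2 - 6) = 0.425000
L_1(4.3) = (4.3 - 2)/(6 - 2) = 0.575000

P(4.3) = (-10)×L_0(4.3) + (-9)×L_1(4.3)
P(4.3) = -9.425000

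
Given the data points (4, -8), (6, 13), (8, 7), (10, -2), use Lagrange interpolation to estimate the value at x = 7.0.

Lagrange interpolation formula:
P(x) = Σ yᵢ × Lᵢ(x)
where Lᵢ(x) = Π_{j≠i} (x - xⱼ)/(xᵢ - xⱼ)

L_0(7.0) = (7.0 - 6)/(4 - 6) × (7.0 - 8)/(4 - 8) × (7.0 - 10)/(4 - 10) = -0.062500
L_1(7.0) = (7.0 - 4)/(6 - 4) × (7.0 - 8)/(6 - 8) × (7.0 - 10)/(6 - 10) = 0.562500
L_2(7.0) = (7.0 - 4)/(8 - 4) × (7.0 - 6)/(8 - 6) × (7.0 - 10)/(8 - 10) = 0.562500
L_3(7.0) = (7.0 - 4)/(10 - 4) × (7.0 - 6)/(10 - 6) × (7.0 - 8)/(10 - 8) = -0.062500

P(7.0) = (-8)×L_0(7.0) + 13×L_1(7.0) + 7×L_2(7.0) + (-2)×L_3(7.0)
P(7.0) = 11.875000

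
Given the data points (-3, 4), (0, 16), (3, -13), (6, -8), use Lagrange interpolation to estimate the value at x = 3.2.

Lagrange interpolation formula:
P(x) = Σ yᵢ × Lᵢ(x)
where Lᵢ(x) = Π_{j≠i} (x - xⱼ)/(xᵢ - xⱼ)

L_0(3.2) = (3.2 - 0)/(-3 - 0) × (3.2 - 3)/(-3 - 3) × (3.2 - 6)/(-3 - 6) = 0.011062
L_1(3.2) = (3.2 - (-3))/(0 - (-3)) × (3.2 - 3)/(0 - 3) × (3.2 - 6)/(0 - 6) = -0.064296
L_2(3.2) = (3.2 - (-3))/(3 - (-3)) × (3.2 - 0)/(3 - 0) × (3.2 - 6)/(3 - 6) = 1.028741
L_3(3.2) = (3.2 - (-3))/(6 - (-3)) × (3.2 - 0)/(6 - 0) × (3.2 - 3)/(6 - 3) = 0.024494

P(3.2) = 4×L_0(3.2) + 16×L_1(3.2) + (-13)×L_2(3.2) + (-8)×L_3(3.2)
P(3.2) = -14.554074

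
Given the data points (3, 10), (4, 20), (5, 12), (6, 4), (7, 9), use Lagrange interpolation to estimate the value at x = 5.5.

Lagrange interpolation formula:
P(x) = Σ yᵢ × Lᵢ(x)
where Lᵢ(x) = Π_{j≠i} (x - xⱼ)/(xᵢ - xⱼ)

L_0(5.5) = (5.5 - 4)/(3 - 4) × (5.5 - 5)/(3 - 5) × (5.5 - 6)/(3 - 6) × (5.5 - 7)/(3 - 7) = 0.023438
L_1(5.5) = (5.5 - 3)/(4 - 3) × (5.5 - 5)/(4 - 5) × (5.5 - 6)/(4 - 6) × (5.5 - 7)/(4 - 7) = -0.156250
L_2(5.5) = (5.5 - 3)/(5 - 3) × (5.5 - 4)/(5 - 4) × (5.5 - 6)/(5 - 6) × (5.5 - 7)/(5 - 7) = 0.703125
L_3(5.5) = (5.5 - 3)/(6 - 3) × (5.5 - 4)/(6 - 4) × (5.5 - 5)/(6 - 5) × (5.5 - 7)/(6 - 7) = 0.468750
L_4(5.5) = (5.5 - 3)/(7 - 3) × (5.5 - 4)/(7 - 4) × (5.5 - 5)/(7 - 5) × (5.5 - 6)/(7 - 6) = -0.039062

P(5.5) = 10×L_0(5.5) + 20×L_1(5.5) + 12×L_2(5.5) + 4×L_3(5.5) + 9×L_4(5.5)
P(5.5) = 7.070312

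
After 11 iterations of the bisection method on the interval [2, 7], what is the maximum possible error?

Bisection error bound: |error| ≤ (b-a)/2^n
|error| ≤ (7 - 2)/2^11 = 5/2^11
|error| ≤ 0.0024414062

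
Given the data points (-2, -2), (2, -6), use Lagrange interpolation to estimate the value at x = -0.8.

Lagrange interpolation formula:
P(x) = Σ yᵢ × Lᵢ(x)
where Lᵢ(x) = Π_{j≠i} (x - xⱼ)/(xᵢ - xⱼ)

L_0(-0.8) = (-0.8 - 2)/(-2 - 2) = 0.700000
L_1(-0.8) = (-0.8 - (-2))/(2 - (-2)) = 0.300000

P(-0.8) = (-2)×L_0(-0.8) + (-6)×L_1(-0.8)
P(-0.8) = -3.200000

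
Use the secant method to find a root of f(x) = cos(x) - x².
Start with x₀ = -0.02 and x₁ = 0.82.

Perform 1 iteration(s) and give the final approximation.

f(x) = cos(x) - x²
x₀ = -0.02, x₁ = 0.82

Secant formula: x_{n+1} = x_n - f(x_n)(x_n - x_{n-1})/(f(x_n) - f(x_{n-1}))

Iteration 1:
  f(-0.020000) = 0.999400
  f(0.820000) = 0.009821
  x_2 = 0.820000 - 0.009821×(0.820000 - (-0.020000))/(0.009821 - 0.999400)
       = 0.828337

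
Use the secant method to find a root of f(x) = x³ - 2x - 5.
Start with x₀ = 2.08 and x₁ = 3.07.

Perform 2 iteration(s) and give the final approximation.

f(x) = x³ - 2x - 5
x₀ = 2.08, x₁ = 3.07

Secant formula: x_{n+1} = x_n - f(x_n)(x_n - x_{n-1})/(f(x_n) - f(x_{n-1}))

Iteration 1:
  f(2.080000) = -0.161088
  f(3.070000) = 17.794443
  x_2 = 3.070000 - 17.794443×(3.070000 - 2.080000)/(17.794443 - (-0.161088))
       = 2.088882
Iteration 2:
  f(3.070000) = 17.794443
  f(2.088882) = -0.063080
  x_3 = 2.088882 - (-0.063080)×(2.088882 - 3.070000)/(-0.063080 - 17.794443)
       = 2.092347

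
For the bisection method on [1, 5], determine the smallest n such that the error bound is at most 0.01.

We need (b-a)/2^n ≤ 0.01
(5 - 1)/2^n ≤ 0.01
4/2^n ≤ 0.01
2^n ≥ 400
n ≥ log₂(400) = 8.64
n ≥ 9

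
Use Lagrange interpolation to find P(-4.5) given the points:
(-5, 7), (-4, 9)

Lagrange interpolation formula:
P(x) = Σ yᵢ × Lᵢ(x)
where Lᵢ(x) = Π_{j≠i} (x - xⱼ)/(xᵢ - xⱼ)

L_0(-4.5) = (-4.5 - (-4))/(-5 - (-4)) = 0.500000
L_1(-4.5) = (-4.5 - (-5))/(-4 - (-5)) = 0.500000

P(-4.5) = 7×L_0(-4.5) + 9×L_1(-4.5)
P(-4.5) = 8.000000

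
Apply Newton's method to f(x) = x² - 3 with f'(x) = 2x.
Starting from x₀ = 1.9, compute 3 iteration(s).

f(x) = x² - 3
f'(x) = 2x
x₀ = 1.9

Newton-Raphson formula: x_{n+1} = x_n - f(x_n)/f'(x_n)

Iteration 1:
  f(1.900000) = 0.610000
  f'(1.900000) = 3.800000
  x_1 = 1.900000 - 0.610000/3.800000 = 1.739474
Iteration 2:
  f(1.739474) = 0.025769
  f'(1.739474) = 3.478947
  x_2 = 1.739474 - 0.025769/3.478947 = 1.732067
Iteration 3:
  f(1.732067) = 0.000055
  f'(1.732067) = 3.464133
  x_3 = 1.732067 - 0.000055/3.464133 = 1.732051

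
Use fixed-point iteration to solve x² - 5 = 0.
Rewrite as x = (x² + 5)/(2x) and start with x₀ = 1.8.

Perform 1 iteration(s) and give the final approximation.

Equation: x² - 5 = 0
Fixed-point form: x = (x² + 5)/(2x)
x₀ = 1.8

x_1 = g(1.800000) = 2.288889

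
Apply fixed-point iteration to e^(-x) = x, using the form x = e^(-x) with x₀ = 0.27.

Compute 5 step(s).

Equation: e^(-x) = x
Fixed-point form: x = e^(-x)
x₀ = 0.27

x_1 = g(0.270000) = 0.763379
x_2 = g(0.763379) = 0.466089
x_3 = g(0.466089) = 0.627452
x_4 = g(0.627452) = 0.533951
x_5 = g(0.533951) = 0.586284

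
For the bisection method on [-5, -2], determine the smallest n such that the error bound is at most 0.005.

We need (b-a)/2^n ≤ 0.005
(-2 - (-5))/2^n ≤ 0.005
3/2^n ≤ 0.005
2^n ≥ 600
n ≥ log₂(600) = 9.23
n ≥ 10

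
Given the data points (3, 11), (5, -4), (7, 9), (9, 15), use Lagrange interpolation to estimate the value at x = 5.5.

Lagrange interpolation formula:
P(x) = Σ yᵢ × Lᵢ(x)
where Lᵢ(x) = Π_{j≠i} (x - xⱼ)/(xᵢ - xⱼ)

L_0(5.5) = (5.5 - 5)/(3 - 5) × (5.5 - 7)/(3 - 7) × (5.5 - 9)/(3 - 9) = -0.054688
L_1(5.5) = (5.5 - 3)/(5 - 3) × (5.5 - 7)/(5 - 7) × (5.5 - 9)/(5 - 9) = 0.820312
L_2(5.5) = (5.5 - 3)/(7 - 3) × (5.5 - 5)/(7 - 5) × (5.5 - 9)/(7 - 9) = 0.273438
L_3(5.5) = (5.5 - 3)/(9 - 3) × (5.5 - 5)/(9 - 5) × (5.5 - 7)/(9 - 7) = -0.039062

P(5.5) = 11×L_0(5.5) + (-4)×L_1(5.5) + 9×L_2(5.5) + 15×L_3(5.5)
P(5.5) = -2.007812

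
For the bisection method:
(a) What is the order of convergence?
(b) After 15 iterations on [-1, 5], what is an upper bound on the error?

(a) Bisection has linear (order 1) convergence; the error is halved each step.

(b) Error bound = (b-a)/2^n = (5 - (-1))/2^{15}
    = 6/2^{15}

(a) 1 (linear); (b) error ≤ 1.83e-04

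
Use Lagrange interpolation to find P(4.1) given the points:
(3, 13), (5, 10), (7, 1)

Lagrange interpolation formula:
P(x) = Σ yᵢ × Lᵢ(x)
where Lᵢ(x) = Π_{j≠i} (x - xⱼ)/(xᵢ - xⱼ)

L_0(4.1) = (4.1 - 5)/(3 - 5) × (4.1 - 7)/(3 - 7) = 0.326250
L_1(4.1) = (4.1 - 3)/(5 - 3) × (4.1 - 7)/(5 - 7) = 0.797500
L_2(4.1) = (4.1 - 3)/(7 - 3) × (4.1 - 5)/(7 - 5) = -0.123750

P(4.1) = 13×L_0(4.1) + 10×L_1(4.1) + 1×L_2(4.1)
P(4.1) = 12.092500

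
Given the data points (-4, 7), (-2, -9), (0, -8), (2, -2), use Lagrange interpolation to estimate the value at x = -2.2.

Lagrange interpolation formula:
P(x) = Σ yᵢ × Lᵢ(x)
where Lᵢ(x) = Π_{j≠i} (x - xⱼ)/(xᵢ - xⱼ)

L_0(-2.2) = (-2.2 - (-2))/(-4 - (-2)) × (-2.2 - 0)/(-4 - 0) × (-2.2 - 2)/(-4 - 2) = 0.038500
L_1(-2.2) = (-2.2 - (-4))/(-2 - (-4)) × (-2.2 - 0)/(-2 - 0) × (-2.2 - 2)/(-2 - 2) = 1.039500
L_2(-2.2) = (-2.2 - (-4))/(0 - (-4)) × (-2.2 - (-2))/(0 - (-2)) × (-2.2 - 2)/(0 - 2) = -0.094500
L_3(-2.2) = (-2.2 - (-4))/(2 - (-4)) × (-2.2 - (-2))/(2 - (-2)) × (-2.2 - 0)/(2 - 0) = 0.016500

P(-2.2) = 7×L_0(-2.2) + (-9)×L_1(-2.2) + (-8)×L_2(-2.2) + (-2)×L_3(-2.2)
P(-2.2) = -8.363000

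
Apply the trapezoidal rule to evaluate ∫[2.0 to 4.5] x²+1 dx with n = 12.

f(x) = x²+1
a = 2.0, b = 4.5, n = 12
h = (b - a)/n = 0.208333

Trapezoidal rule: (h/2)[f(x₀) + 2f(x₁) + 2f(x₂) + ... + f(xₙ)]

x_0 = 2.0000, f(x_0) = 5.000000, coefficient = 1
x_1 = 2.2083, f(x_1) = 5.876736, coefficient = 2
x_2 = 2.4167, f(x_2) = 6.840278, coefficient = 2
x_3 = 2.6250, f(x_3) = 7.890625, coefficient = 2
x_4 = 2.8333, f(x_4) = 9.027778, coefficient = 2
x_5 = 3.0417, f(x_5) = 10.251736, coefficient = 2
x_6 = 3.2500, f(x_6) = 11.562500, coefficient = 2
x_7 = 3.4583, f(x_7) = 12.960069, coefficient = 2
x_8 = 3.6667, f(x_8) = 14.444444, coefficient = 2
x_9 = 3.8750, f(x_9) = 16.015625, coefficient = 2
x_10 = 4.0833, f(x_10) = 17.673611, coefficient = 2
x_11 = 4.2917, f(x_11) = 19.418403, coefficient = 2
x_12 = 4.5000, f(x_12) = 21.250000, coefficient = 1

I ≈ (0.208333/2) × 290.173611 = 30.226418
Exact value: 30.208333
Error: 0.018084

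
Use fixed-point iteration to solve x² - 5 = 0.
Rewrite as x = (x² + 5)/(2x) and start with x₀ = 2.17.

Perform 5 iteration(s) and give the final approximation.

Equation: x² - 5 = 0
Fixed-point form: x = (x² + 5)/(2x)
x₀ = 2.17

x_1 = g(2.170000) = 2.237074
x_2 = g(2.237074) = 2.236068
x_3 = g(2.236068) = 2.236068
x_4 = g(2.236068) = 2.236068
x_5 = g(2.236068) = 2.236068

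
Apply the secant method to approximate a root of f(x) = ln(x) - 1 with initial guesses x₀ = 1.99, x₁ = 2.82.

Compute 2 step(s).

f(x) = ln(x) - 1
x₀ = 1.99, x₁ = 2.82

Secant formula: x_{n+1} = x_n - f(x_n)(x_n - x_{n-1})/(f(x_n) - f(x_{n-1}))

Iteration 1:
  f(1.990000) = -0.311865
  f(2.820000) = 0.036737
  x_2 = 2.820000 - 0.036737×(2.820000 - 1.990000)/(0.036737 - (-0.311865))
       = 2.732532
Iteration 2:
  f(2.820000) = 0.036737
  f(2.732532) = 0.005229
  x_3 = 2.732532 - 0.005229×(2.732532 - 2.820000)/(0.005229 - 0.036737)
       = 2.718017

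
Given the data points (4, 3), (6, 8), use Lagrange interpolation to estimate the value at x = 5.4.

Lagrange interpolation formula:
P(x) = Σ yᵢ × Lᵢ(x)
where Lᵢ(x) = Π_{j≠i} (x - xⱼ)/(xᵢ - xⱼ)

L_0(5.4) = (5.4 - 6)/(4 - 6) = 0.300000
L_1(5.4) = (5.4 - 4)/(6 - 4) = 0.700000

P(5.4) = 3×L_0(5.4) + 8×L_1(5.4)
P(5.4) = 6.500000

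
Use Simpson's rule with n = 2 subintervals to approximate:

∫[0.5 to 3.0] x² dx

f(x) = x²
a = 0.5, b = 3.0, n = 2
h = (b - a)/n = 1.250000

Simpson's rule: (h/3)[f(x₀) + 4f(x₁) + 2f(x₂) + ... + f(xₙ)]

x_0 = 0.5000, f(x_0) = 0.250000, coefficient = 1
x_1 = 1.7500, f(x_1) = 3.062500, coefficient = 4
x_2 = 3.0000, f(x_2) = 9.000000, coefficient = 1

I ≈ (1.250000/3) × 21.500000 = 8.958333
Exact value: 8.958333
Error: 0.000000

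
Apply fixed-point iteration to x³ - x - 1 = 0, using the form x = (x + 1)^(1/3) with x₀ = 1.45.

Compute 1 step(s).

Equation: x³ - x - 1 = 0
Fixed-point form: x = (x + 1)^(1/3)
x₀ = 1.45

x_1 = g(1.450000) = 1.348100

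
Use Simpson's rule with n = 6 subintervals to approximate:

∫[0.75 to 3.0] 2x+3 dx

f(x) = 2x+3
a = 0.75, b = 3.0, n = 6
h = (b - a)/n = 0.375000

Simpson's rule: (h/3)[f(x₀) + 4f(x₁) + 2f(x₂) + ... + f(xₙ)]

x_0 = 0.7500, f(x_0) = 4.500000, coefficient = 1
x_1 = 1.1250, f(x_1) = 5.250000, coefficient = 4
x_2 = 1.5000, f(x_2) = 6.000000, coefficient = 2
x_3 = 1.8750, f(x_3) = 6.750000, coefficient = 4
x_4 = 2.2500, f(x_4) = 7.500000, coefficient = 2
x_5 = 2.6250, f(x_5) = 8.250000, coefficient = 4
x_6 = 3.0000, f(x_6) = 9.000000, coefficient = 1

I ≈ (0.375000/3) × 121.500000 = 15.187500
Exact value: 15.187500
Error: 0.000000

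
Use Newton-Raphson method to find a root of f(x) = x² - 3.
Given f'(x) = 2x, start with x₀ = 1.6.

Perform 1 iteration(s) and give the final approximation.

f(x) = x² - 3
f'(x) = 2x
x₀ = 1.6

Newton-Raphson formula: x_{n+1} = x_n - f(x_n)/f'(x_n)

Iteration 1:
  f(1.600000) = -0.440000
  f'(1.600000) = 3.200000
  x_1 = 1.600000 - (-0.440000)/3.200000 = 1.737500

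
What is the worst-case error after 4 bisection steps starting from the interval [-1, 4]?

Bisection error bound: |error| ≤ (b-a)/2^n
|error| ≤ (4 - (-1))/2^4 = 5/2^4
|error| ≤ 0.3125000000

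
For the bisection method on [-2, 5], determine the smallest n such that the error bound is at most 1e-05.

We need (b-a)/2^n ≤ 1e-05
(5 - (-2))/2^n ≤ 1e-05
7/2^n ≤ 1e-05
2^n ≥ 700000
n ≥ log₂(700000) = 19.42
n ≥ 20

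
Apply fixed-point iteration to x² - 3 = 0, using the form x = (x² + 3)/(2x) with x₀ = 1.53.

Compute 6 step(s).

Equation: x² - 3 = 0
Fixed-point form: x = (x² + 3)/(2x)
x₀ = 1.53

x_1 = g(1.530000) = 1.745392
x_2 = g(1.745392) = 1.732102
x_3 = g(1.732102) = 1.732051
x_4 = g(1.732051) = 1.732051
x_5 = g(1.732051) = 1.732051
x_6 = g(1.732051) = 1.732051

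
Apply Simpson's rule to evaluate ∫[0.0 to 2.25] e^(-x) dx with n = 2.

f(x) = e^(-x)
a = 0.0, b = 2.25, n = 2
h = (b - a)/n = 1.125000

Simpson's rule: (h/3)[f(x₀) + 4f(x₁) + 2f(x₂) + ... + f(xₙ)]

x_0 = 0.0000, f(x_0) = 1.000000, coefficient = 1
x_1 = 1.1250, f(x_1) = 0.324652, coefficient = 4
x_2 = 2.2500, f(x_2) = 0.105399, coefficient = 1

I ≈ (1.125000/3) × 2.404009 = 0.901503
Exact value: 0.894601
Error: 0.006903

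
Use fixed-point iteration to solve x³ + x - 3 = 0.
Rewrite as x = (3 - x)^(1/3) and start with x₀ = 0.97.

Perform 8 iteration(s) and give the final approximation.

Equation: x³ + x - 3 = 0
Fixed-point form: x = (3 - x)^(1/3)
x₀ = 0.97

x_1 = g(0.970000) = 1.266189
x_2 = g(1.266189) = 1.201344
x_3 = g(1.201344) = 1.216138
x_4 = g(1.216138) = 1.212794
x_5 = g(1.212794) = 1.213551
x_6 = g(1.213551) = 1.213380
x_7 = g(1.213380) = 1.213419
x_8 = g(1.213419) = 1.213410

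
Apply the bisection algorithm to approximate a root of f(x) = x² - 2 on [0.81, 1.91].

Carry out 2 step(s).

f(x) = x² - 2
Initial interval: [0.81, 1.91]

Iteration 1:
  c_1 = (0.810000 + 1.910000)/2 = 1.360000
  f(c_1) = f(1.360000) = -0.150400
  f(a) × f(c) ≥ 0, new interval: [1.360000, 1.910000]
Iteration 2:
  c_2 = (1.360000 + 1.910000)/2 = 1.635000
  f(c_2) = f(1.635000) = 0.673225
  f(a) × f(c) < 0, new interval: [1.360000, 1.635000]

After 2 iteration(s), the approximation is c_2 = 1.635000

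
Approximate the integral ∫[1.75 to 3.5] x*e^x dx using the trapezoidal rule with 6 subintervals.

f(x) = x*e^x
a = 1.75, b = 3.5, n = 6
h = (b - a)/n = 0.291667

Trapezoidal rule: (h/2)[f(x₀) + 2f(x₁) + 2f(x₂) + ... + f(xₙ)]

x_0 = 1.7500, f(x_0) = 10.070555, coefficient = 1
x_1 = 2.0417, f(x_1) = 15.727852, coefficient = 2
x_2 = 2.3333, f(x_2) = 24.061937, coefficient = 2
x_3 = 2.6250, f(x_3) = 36.237007, coefficient = 2
x_4 = 2.9167, f(x_4) = 53.898793, coefficient = 2
x_5 = 3.2083, f(x_5) = 79.367179, coefficient = 2
x_6 = 3.5000, f(x_6) = 115.904082, coefficient = 1

I ≈ (0.291667/2) × 544.560172 = 79.415025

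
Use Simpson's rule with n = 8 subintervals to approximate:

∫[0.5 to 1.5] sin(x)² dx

f(x) = sin(x)²
a = 0.5, b = 1.5, n = 8
h = (b - a)/n = 0.125000

Simpson's rule: (h/3)[f(x₀) + 4f(x₁) + 2f(x₂) + ... + f(xₙ)]

x_0 = 0.5000, f(x_0) = 0.229849, coefficient = 1
x_1 = 0.6250, f(x_1) = 0.342339, coefficient = 4
x_2 = 0.7500, f(x_2) = 0.464631, coefficient = 2
x_3 = 0.8750, f(x_3) = 0.589123, coefficient = 4
x_4 = 1.0000, f(x_4) = 0.708073, coefficient = 2
x_5 = 1.1250, f(x_5) = 0.814087, coefficient = 4
x_6 = 1.2500, f(x_6) = 0.900572, coefficient = 2
x_7 = 1.3750, f(x_7) = 0.962151, coefficient = 4
x_8 = 1.5000, f(x_8) = 0.994996, coefficient = 1

I ≈ (0.125000/3) × 16.202198 = 0.675092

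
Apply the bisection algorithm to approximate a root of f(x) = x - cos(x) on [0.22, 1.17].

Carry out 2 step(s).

f(x) = x - cos(x)
Initial interval: [0.22, 1.17]

Iteration 1:
  c_1 = (0.220000 + 1.170000)/2 = 0.695000
  f(c_1) = f(0.695000) = -0.073054
  f(a) × f(c) ≥ 0, new interval: [0.695000, 1.170000]
Iteration 2:
  c_2 = (0.695000 + 1.170000)/2 = 0.932500
  f(c_2) = f(0.932500) = 0.336672
  f(a) × f(c) < 0, new interval: [0.695000, 0.932500]

After 2 iteration(s), the approximation is c_2 = 0.932500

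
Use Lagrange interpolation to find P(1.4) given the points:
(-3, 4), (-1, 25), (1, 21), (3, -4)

Lagrange interpolation formula:
P(x) = Σ yᵢ × Lᵢ(x)
where Lᵢ(x) = Π_{j≠i} (x - xⱼ)/(xᵢ - xⱼ)

L_0(1.4) = (1.4 - (-1))/(-3 - (-1)) × (1.4 - 1)/(-3 - 1) × (1.4 - 3)/(-3 - 3) = 0.032000
L_1(1.4) = (1.4 - (-3))/(-1 - (-3)) × (1.4 - 1)/(-1 - 1) × (1.4 - 3)/(-1 - 3) = -0.176000
L_2(1.4) = (1.4 - (-3))/(1 - (-3)) × (1.4 - (-1))/(1 - (-1)) × (1.4 - 3)/(1 - 3) = 1.056000
L_3(1.4) = (1.4 - (-3))/(3 - (-3)) × (1.4 - (-1))/(3 - (-1)) × (1.4 - 1)/(3 - 1) = 0.088000

P(1.4) = 4×L_0(1.4) + 25×L_1(1.4) + 21×L_2(1.4) + (-4)×L_3(1.4)
P(1.4) = 17.552000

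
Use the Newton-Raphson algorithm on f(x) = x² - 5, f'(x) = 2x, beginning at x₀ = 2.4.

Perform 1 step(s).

f(x) = x² - 5
f'(x) = 2x
x₀ = 2.4

Newton-Raphson formula: x_{n+1} = x_n - f(x_n)/f'(x_n)

Iteration 1:
  f(2.400000) = 0.760000
  f'(2.400000) = 4.800000
  x_1 = 2.400000 - 0.760000/4.800000 = 2.241667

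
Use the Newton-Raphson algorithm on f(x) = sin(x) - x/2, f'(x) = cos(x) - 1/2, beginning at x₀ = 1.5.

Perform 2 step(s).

f(x) = sin(x) - x/2
f'(x) = cos(x) - 1/2
x₀ = 1.5

Newton-Raphson formula: x_{n+1} = x_n - f(x_n)/f'(x_n)

Iteration 1:
  f(1.500000) = 0.247495
  f'(1.500000) = -0.429263
  x_1 = 1.500000 - 0.247495/(-0.429263) = 2.076558
Iteration 2:
  f(2.076558) = -0.163473
  f'(2.076558) = -0.984474
  x_2 = 2.076558 - (-0.163473)/(-0.984474) = 1.910507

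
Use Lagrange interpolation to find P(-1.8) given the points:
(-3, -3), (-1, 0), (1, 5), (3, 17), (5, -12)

Lagrange interpolation formula:
P(x) = Σ yᵢ × Lᵢ(x)
where Lᵢ(x) = Π_{j≠i} (x - xⱼ)/(xᵢ - xⱼ)

L_0(-1.8) = (-1.8 - (-1))/(-3 - (-1)) × (-1.8 - 1)/(-3 - 1) × (-1.8 - 3)/(-3 - 3) × (-1.8 - 5)/(-3 - 5) = 0.190400
L_1(-1.8) = (-1.8 - (-3))/(-1 - (-3)) × (-1.8 - 1)/(-1 - 1) × (-1.8 - 3)/(-1 - 3) × (-1.8 - 5)/(-1 - 5) = 1.142400
L_2(-1.8) = (-1.8 - (-3))/(1 - (-3)) × (-1.8 - (-1))/(1 - (-1)) × (-1.8 - 3)/(1 - 3) × (-1.8 - 5)/(1 - 5) = -0.489600
L_3(-1.8) = (-1.8 - (-3))/(3 - (-3)) × (-1.8 - (-1))/(3 - (-1)) × (-1.8 - 1)/(3 - 1) × (-1.8 - 5)/(3 - 5) = 0.190400
L_4(-1.8) = (-1.8 - (-3))/(5 - (-3)) × (-1.8 - (-1))/(5 - (-1)) × (-1.8 - 1)/(5 - 1) × (-1.8 - 3)/(5 - 3) = -0.033600

P(-1.8) = (-3)×L_0(-1.8) + 0×L_1(-1.8) + 5×L_2(-1.8) + 17×L_3(-1.8) + (-12)×L_4(-1.8)
P(-1.8) = 0.620800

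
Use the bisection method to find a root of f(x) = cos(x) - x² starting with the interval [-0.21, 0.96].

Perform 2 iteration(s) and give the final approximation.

f(x) = cos(x) - x²
Initial interval: [-0.21, 0.96]

Iteration 1:
  c_1 = (-0.210000 + 0.960000)/2 = 0.375000
  f(c_1) = f(0.375000) = 0.789883
  f(a) × f(c) ≥ 0, new interval: [0.375000, 0.960000]
Iteration 2:
  c_2 = (0.375000 + 0.960000)/2 = 0.667500
  f(c_2) = f(0.667500) = 0.339815
  f(a) × f(c) ≥ 0, new interval: [0.667500, 0.960000]

After 2 iteration(s), the approximation is c_2 = 0.667500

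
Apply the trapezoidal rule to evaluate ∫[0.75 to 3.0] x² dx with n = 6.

f(x) = x²
a = 0.75, b = 3.0, n = 6
h = (b - a)/n = 0.375000

Trapezoidal rule: (h/2)[f(x₀) + 2f(x₁) + 2f(x₂) + ... + f(xₙ)]

x_0 = 0.7500, f(x_0) = 0.562500, coefficient = 1
x_1 = 1.1250, f(x_1) = 1.265625, coefficient = 2
x_2 = 1.5000, f(x_2) = 2.250000, coefficient = 2
x_3 = 1.8750, f(x_3) = 3.515625, coefficient = 2
x_4 = 2.2500, f(x_4) = 5.062500, coefficient = 2
x_5 = 2.6250, f(x_5) = 6.890625, coefficient = 2
x_6 = 3.0000, f(x_6) = 9.000000, coefficient = 1

I ≈ (0.375000/2) × 47.531250 = 8.912109
Exact value: 8.859375
Error: 0.052734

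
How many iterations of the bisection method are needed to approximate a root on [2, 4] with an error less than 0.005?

We need (b-a)/2^n ≤ 0.005
(4 - 2)/2^n ≤ 0.005
2/2^n ≤ 0.005
2^n ≥ 400
n ≥ log₂(400) = 8.64
n ≥ 9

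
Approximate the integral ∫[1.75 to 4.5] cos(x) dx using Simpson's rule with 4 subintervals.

f(x) = cos(x)
a = 1.75, b = 4.5, n = 4
h = (b - a)/n = 0.687500

Simpson's rule: (h/3)[f(x₀) + 4f(x₁) + 2f(x₂) + ... + f(xₙ)]

x_0 = 1.7500, f(x_0) = -0.178246, coefficient = 1
x_1 = 2.4375, f(x_1) = -0.762199, coefficient = 4
x_2 = 3.1250, f(x_2) = -0.999862, coefficient = 2
x_3 = 3.8125, f(x_3) = -0.783258, coefficient = 4
x_4 = 4.5000, f(x_4) = -0.210796, coefficient = 1

I ≈ (0.687500/3) × -8.570595 = -1.964095
Exact value: -1.961516
Error: 0.002579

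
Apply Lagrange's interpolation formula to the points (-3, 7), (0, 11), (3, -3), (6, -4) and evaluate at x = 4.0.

Lagrange interpolation formula:
P(x) = Σ yᵢ × Lᵢ(x)
where Lᵢ(x) = Π_{j≠i} (x - xⱼ)/(xᵢ - xⱼ)

L_0(4.0) = (4.0 - 0)/(-3 - 0) × (4.0 - 3)/(-3 - 3) × (4.0 - 6)/(-3 - 6) = 0.049383
L_1(4.0) = (4.0 - (-3))/(0 - (-3)) × (4.0 - 3)/(0 - 3) × (4.0 - 6)/(0 - 6) = -0.259259
L_2(4.0) = (4.0 - (-3))/(3 - (-3)) × (4.0 - 0)/(3 - 0) × (4.0 - 6)/(3 - 6) = 1.037037
L_3(4.0) = (4.0 - (-3))/(6 - (-3)) × (4.0 - 0)/(6 - 0) × (4.0 - 3)/(6 - 3) = 0.172840

P(4.0) = 7×L_0(4.0) + 11×L_1(4.0) + (-3)×L_2(4.0) + (-4)×L_3(4.0)
P(4.0) = -6.308642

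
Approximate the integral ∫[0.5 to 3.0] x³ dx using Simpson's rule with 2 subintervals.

f(x) = x³
a = 0.5, b = 3.0, n = 2
h = (b - a)/n = 1.250000

Simpson's rule: (h/3)[f(x₀) + 4f(x₁) + 2f(x₂) + ... + f(xₙ)]

x_0 = 0.5000, f(x_0) = 0.125000, coefficient = 1
x_1 = 1.7500, f(x_1) = 5.359375, coefficient = 4
x_2 = 3.0000, f(x_2) = 27.000000, coefficient = 1

I ≈ (1.250000/3) × 48.562500 = 20.234375
Exact value: 20.234375
Error: 0.000000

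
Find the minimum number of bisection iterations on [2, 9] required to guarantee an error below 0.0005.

We need (b-a)/2^n ≤ 0.0005
(9 - 2)/2^n ≤ 0.0005
7/2^n ≤ 0.0005
2^n ≥ 14000
n ≥ log₂(14000) = 13.77
n ≥ 14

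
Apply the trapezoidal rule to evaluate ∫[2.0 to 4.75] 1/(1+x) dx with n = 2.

f(x) = 1/(1+x)
a = 2.0, b = 4.75, n = 2
h = (b - a)/n = 1.375000

Trapezoidal rule: (h/2)[f(x₀) + 2f(x₁) + 2f(x₂) + ... + f(xₙ)]

x_0 = 2.0000, f(x_0) = 0.333333, coefficient = 1
x_1 = 3.3750, f(x_1) = 0.228571, coefficient = 2
x_2 = 4.7500, f(x_2) = 0.173913, coefficient = 1

I ≈ (1.375000/2) × 0.964389 = 0.663018
Exact value: 0.650588
Error: 0.012430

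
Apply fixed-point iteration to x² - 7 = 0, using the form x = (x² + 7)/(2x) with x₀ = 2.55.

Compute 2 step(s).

Equation: x² - 7 = 0
Fixed-point form: x = (x² + 7)/(2x)
x₀ = 2.55

x_1 = g(2.550000) = 2.647549
x_2 = g(2.647549) = 2.645752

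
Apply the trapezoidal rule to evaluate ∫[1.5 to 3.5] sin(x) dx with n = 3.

f(x) = sin(x)
a = 1.5, b = 3.5, n = 3
h = (b - a)/n = 0.666667

Trapezoidal rule: (h/2)[f(x₀) + 2f(x₁) + 2f(x₂) + ... + f(xₙ)]

x_0 = 1.5000, f(x_0) = 0.997495, coefficient = 1
x_1 = 2.1667, f(x_1) = 0.827660, coefficient = 2
x_2 = 2.8333, f(x_2) = 0.303400, coefficient = 2
x_3 = 3.5000, f(x_3) = -0.350783, coefficient = 1

I ≈ (0.666667/2) × 2.908833 = 0.969611
Exact value: 1.007194
Error: 0.037583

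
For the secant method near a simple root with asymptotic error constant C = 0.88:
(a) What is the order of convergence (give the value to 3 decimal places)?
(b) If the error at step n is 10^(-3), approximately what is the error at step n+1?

(a) Secant method has superlinear convergence with order φ = (1+√5)/2 ≈ 1.618.
    This means |e_{n+1}| ≈ C|e_n|^1.618.

(b) With |e_n| = 10^(-3) and C = 0.88:
    |e_{n+1}| ≈ 0.88 × (10^(-3))^1.618 = 0.88 × 10^(-4.85)

(a) ≈ 1.618 (golden ratio); (b) |e_{n+1}| ≈ 1.231e-05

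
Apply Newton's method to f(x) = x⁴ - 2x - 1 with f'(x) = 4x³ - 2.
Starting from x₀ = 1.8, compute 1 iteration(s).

f(x) = x⁴ - 2x - 1
f'(x) = 4x³ - 2
x₀ = 1.8

Newton-Raphson formula: x_{n+1} = x_n - f(x_n)/f'(x_n)

Iteration 1:
  f(1.800000) = 5.897600
  f'(1.800000) = 21.328000
  x_1 = 1.800000 - 5.897600/21.328000 = 1.523481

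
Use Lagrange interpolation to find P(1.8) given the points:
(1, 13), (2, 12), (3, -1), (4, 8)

Lagrange interpolation formula:
P(x) = Σ yᵢ × Lᵢ(x)
where Lᵢ(x) = Π_{j≠i} (x - xⱼ)/(xᵢ - xⱼ)

L_0(1.8) = (1.8 - 2)/(1 - 2) × (1.8 - 3)/(1 - 3) × (1.8 - 4)/(1 - 4) = 0.088000
L_1(1.8) = (1.8 - 1)/(2 - 1) × (1.8 - 3)/(2 - 3) × (1.8 - 4)/(2 - 4) = 1.056000
L_2(1.8) = (1.8 - 1)/(3 - 1) × (1.8 - 2)/(3 - 2) × (1.8 - 4)/(3 - 4) = -0.176000
L_3(1.8) = (1.8 - 1)/(4 - 1) × (1.8 - 2)/(4 - 2) × (1.8 - 3)/(4 - 3) = 0.032000

P(1.8) = 13×L_0(1.8) + 12×L_1(1.8) + (-1)×L_2(1.8) + 8×L_3(1.8)
P(1.8) = 14.248000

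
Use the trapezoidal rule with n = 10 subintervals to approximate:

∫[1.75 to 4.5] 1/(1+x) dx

f(x) = 1/(1+x)
a = 1.75, b = 4.5, n = 10
h = (b - a)/n = 0.275000

Trapezoidal rule: (h/2)[f(x₀) + 2f(x₁) + 2f(x₂) + ... + f(xₙ)]

x_0 = 1.7500, f(x_0) = 0.363636, coefficient = 1
x_1 = 2.0250, f(x_1) = 0.330579, coefficient = 2
x_2 = 2.3000, f(x_2) = 0.303030, coefficient = 2
x_3 = 2.5750, f(x_3) = 0.279720, coefficient = 2
x_4 = 2.8500, f(x_4) = 0.259740, coefficient = 2
x_5 = 3.1250, f(x_5) = 0.242424, coefficient = 2
x_6 = 3.4000, f(x_6) = 0.227273, coefficient = 2
x_7 = 3.6750, f(x_7) = 0.213904, coefficient = 2
x_8 = 3.9500, f(x_8) = 0.202020, coefficient = 2
x_9 = 4.2250, f(x_9) = 0.191388, coefficient = 2
x_10 = 4.5000, f(x_10) = 0.181818, coefficient = 1

I ≈ (0.275000/2) × 5.045610 = 0.693771
Exact value: 0.693147
Error: 0.000624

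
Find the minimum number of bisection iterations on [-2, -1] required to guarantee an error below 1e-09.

We need (b-a)/2^n ≤ 1e-09
(-1 - (-2))/2^n ≤ 1e-09
1/2^n ≤ 1e-09
2^n ≥ 1000000000
n ≥ log₂(1000000000) = 29.90
n ≥ 30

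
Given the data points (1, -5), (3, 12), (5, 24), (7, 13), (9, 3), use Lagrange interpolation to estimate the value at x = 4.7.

Lagrange interpolation formula:
P(x) = Σ yᵢ × Lᵢ(x)
where Lᵢ(x) = Π_{j≠i} (x - xⱼ)/(xᵢ - xⱼ)

L_0(4.7) = (4.7 - 3)/(1 - 3) × (4.7 - 5)/(1 - 5) × (4.7 - 7)/(1 - 7) × (4.7 - 9)/(1 - 9) = -0.013135
L_1(4.7) = (4.7 - 1)/(3 - 1) × (4.7 - 5)/(3 - 5) × (4.7 - 7)/(3 - 7) × (4.7 - 9)/(3 - 9) = 0.114353
L_2(4.7) = (4.7 - 1)/(5 - 1) × (4.7 - 3)/(5 - 3) × (4.7 - 7)/(5 - 7) × (4.7 - 9)/(5 - 9) = 0.972002
L_3(4.7) = (4.7 - 1)/(7 - 1) × (4.7 - 3)/(7 - 3) × (4.7 - 5)/(7 - 5) × (4.7 - 9)/(7 - 9) = -0.084522
L_4(4.7) = (4.7 - 1)/(9 - 1) × (4.7 - 3)/(9 - 3) × (4.7 - 5)/(9 - 5) × (4.7 - 7)/(9 - 7) = 0.011302

P(4.7) = (-5)×L_0(4.7) + 12×L_1(4.7) + 24×L_2(4.7) + 13×L_3(4.7) + 3×L_4(4.7)
P(4.7) = 23.701073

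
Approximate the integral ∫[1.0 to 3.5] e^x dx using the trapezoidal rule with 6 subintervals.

f(x) = e^x
a = 1.0, b = 3.5, n = 6
h = (b - a)/n = 0.416667

Trapezoidal rule: (h/2)[f(x₀) + 2f(x₁) + 2f(x₂) + ... + f(xₙ)]

x_0 = 1.0000, f(x_0) = 2.718282, coefficient = 1
x_1 = 1.4167, f(x_1) = 4.123353, coefficient = 2
x_2 = 1.8333, f(x_2) = 6.254701, coefficient = 2
x_3 = 2.2500, f(x_3) = 9.487736, coefficient = 2
x_4 = 2.6667, f(x_4) = 14.391916, coefficient = 2
x_5 = 3.0833, f(x_5) = 21.831051, coefficient = 2
x_6 = 3.5000, f(x_6) = 33.115452, coefficient = 1

I ≈ (0.416667/2) × 148.011248 = 30.835677
Exact value: 30.397170
Error: 0.438507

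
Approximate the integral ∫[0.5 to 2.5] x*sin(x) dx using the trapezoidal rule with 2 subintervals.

f(x) = x*sin(x)
a = 0.5, b = 2.5, n = 2
h = (b - a)/n = 1.000000

Trapezoidal rule: (h/2)[f(x₀) + 2f(x₁) + 2f(x₂) + ... + f(xₙ)]

x_0 = 0.5000, f(x_0) = 0.239713, coefficient = 1
x_1 = 1.5000, f(x_1) = 1.496242, coefficient = 2
x_2 = 2.5000, f(x_2) = 1.496180, coefficient = 1

I ≈ (1.000000/2) × 4.728378 = 2.364189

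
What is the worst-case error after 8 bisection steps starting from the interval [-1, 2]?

Bisection error bound: |error| ≤ (b-a)/2^n
|error| ≤ (2 - (-1))/2^8 = 3/2^8
|error| ≤ 0.0117187500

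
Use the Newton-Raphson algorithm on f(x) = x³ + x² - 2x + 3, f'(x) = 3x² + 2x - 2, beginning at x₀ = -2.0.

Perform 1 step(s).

f(x) = x³ + x² - 2x + 3
f'(x) = 3x² + 2x - 2
x₀ = -2.0

Newton-Raphson formula: x_{n+1} = x_n - f(x_n)/f'(x_n)

Iteration 1:
  f(-2.000000) = 3.000000
  f'(-2.000000) = 6.000000
  x_1 = -2.000000 - 3.000000/6.000000 = -2.500000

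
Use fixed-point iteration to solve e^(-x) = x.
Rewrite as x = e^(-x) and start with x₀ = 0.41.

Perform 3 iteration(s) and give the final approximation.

Equation: e^(-x) = x
Fixed-point form: x = e^(-x)
x₀ = 0.41

x_1 = g(0.410000) = 0.663650
x_2 = g(0.663650) = 0.514968
x_3 = g(0.514968) = 0.597520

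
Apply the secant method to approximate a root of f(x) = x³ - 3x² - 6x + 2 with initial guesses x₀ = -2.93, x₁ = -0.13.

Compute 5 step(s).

f(x) = x³ - 3x² - 6x + 2
x₀ = -2.93, x₁ = -0.13

Secant formula: x_{n+1} = x_n - f(x_n)(x_n - x_{n-1})/(f(x_n) - f(x_{n-1}))

Iteration 1:
  f(-2.930000) = -31.328457
  f(-0.130000) = 2.727103
  x_2 = -0.130000 - 2.727103×(-0.130000 - (-2.930000))/(2.727103 - (-31.328457))
       = -0.354219
Iteration 2:
  f(-0.130000) = 2.727103
  f(-0.354219) = 3.704455
  x_3 = -0.354219 - 3.704455×(-0.354219 - (-0.130000))/(3.704455 - 2.727103)
       = 0.495637
Iteration 3:
  f(-0.354219) = 3.704455
  f(0.495637) = -1.589030
  x_4 = 0.495637 - (-1.589030)×(0.495637 - (-0.354219))/(-1.589030 - 3.704455)
       = 0.240522
Iteration 4:
  f(0.495637) = -1.589030
  f(0.240522) = 0.397230
  x_5 = 0.240522 - 0.397230×(0.240522 - 0.495637)/(0.397230 - (-1.589030))
       = 0.291542
Iteration 5:
  f(0.240522) = 0.397230
  f(0.291542) = 0.020537
  x_6 = 0.291542 - 0.020537×(0.291542 - 0.240522)/(0.020537 - 0.397230)
       = 0.294324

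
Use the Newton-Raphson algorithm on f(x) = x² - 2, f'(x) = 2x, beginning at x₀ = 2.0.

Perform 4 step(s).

f(x) = x² - 2
f'(x) = 2x
x₀ = 2.0

Newton-Raphson formula: x_{n+1} = x_n - f(x_n)/f'(x_n)

Iteration 1:
  f(2.000000) = 2.000000
  f'(2.000000) = 4.000000
  x_1 = 2.000000 - 2.000000/4.000000 = 1.500000
Iteration 2:
  f(1.500000) = 0.250000
  f'(1.500000) = 3.000000
  x_2 = 1.500000 - 0.250000/3.000000 = 1.416667
Iteration 3:
  f(1.416667) = 0.006944
  f'(1.416667) = 2.833333
  x_3 = 1.416667 - 0.006944/2.833333 = 1.414216
Iteration 4:
  f(1.414216) = 0.000006
  f'(1.414216) = 2.828431
  x_4 = 1.414216 - 0.000006/2.828431 = 1.414214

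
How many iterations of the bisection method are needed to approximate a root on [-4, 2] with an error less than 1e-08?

We need (b-a)/2^n ≤ 1e-08
(2 - (-4))/2^n ≤ 1e-08
6/2^n ≤ 1e-08
2^n ≥ 600000000
n ≥ log₂(600000000) = 29.16
n ≥ 30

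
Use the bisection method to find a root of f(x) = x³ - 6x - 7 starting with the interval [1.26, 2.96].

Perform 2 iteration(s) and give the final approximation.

f(x) = x³ - 6x - 7
Initial interval: [1.26, 2.96]

Iteration 1:
  c_1 = (1.260000 + 2.960000)/2 = 2.110000
  f(c_1) = f(2.110000) = -10.266069
  f(a) × f(c) ≥ 0, new interval: [2.110000, 2.960000]
Iteration 2:
  c_2 = (2.110000 + 2.960000)/2 = 2.535000
  f(c_2) = f(2.535000) = -5.919520
  f(a) × f(c) ≥ 0, new interval: [2.535000, 2.960000]

After 2 iteration(s), the approximation is c_2 = 2.535000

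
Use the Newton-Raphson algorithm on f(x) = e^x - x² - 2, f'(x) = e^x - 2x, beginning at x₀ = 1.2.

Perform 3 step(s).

f(x) = e^x - x² - 2
f'(x) = e^x - 2x
x₀ = 1.2

Newton-Raphson formula: x_{n+1} = x_n - f(x_n)/f'(x_n)

Iteration 1:
  f(1.200000) = -0.119883
  f'(1.200000) = 0.920117
  x_1 = 1.200000 - (-0.119883)/0.920117 = 1.330291
Iteration 2:
  f(1.330291) = 0.012470
  f'(1.330291) = 1.121562
  x_2 = 1.330291 - 0.012470/1.121562 = 1.319173
Iteration 3:
  f(1.319173) = 0.000109
  f'(1.319173) = 1.101981
  x_3 = 1.319173 - 0.000109/1.101981 = 1.319074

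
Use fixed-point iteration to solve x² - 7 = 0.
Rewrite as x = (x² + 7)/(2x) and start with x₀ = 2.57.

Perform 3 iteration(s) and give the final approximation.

Equation: x² - 7 = 0
Fixed-point form: x = (x² + 7)/(2x)
x₀ = 2.57

x_1 = g(2.570000) = 2.646868
x_2 = g(2.646868) = 2.645752
x_3 = g(2.645752) = 2.645751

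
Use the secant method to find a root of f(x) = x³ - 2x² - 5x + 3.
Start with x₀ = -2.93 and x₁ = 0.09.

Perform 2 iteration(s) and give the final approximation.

f(x) = x³ - 2x² - 5x + 3
x₀ = -2.93, x₁ = 0.09

Secant formula: x_{n+1} = x_n - f(x_n)(x_n - x_{n-1})/(f(x_n) - f(x_{n-1}))

Iteration 1:
  f(-2.930000) = -24.673557
  f(0.090000) = 2.534529
  x_2 = 0.090000 - 2.534529×(0.090000 - (-2.930000))/(2.534529 - (-24.673557))
       = -0.191324
Iteration 2:
  f(0.090000) = 2.534529
  f(-0.191324) = 3.876405
  x_3 = -0.191324 - 3.876405×(-0.191324 - 0.090000)/(3.876405 - 2.534529)
       = 0.621363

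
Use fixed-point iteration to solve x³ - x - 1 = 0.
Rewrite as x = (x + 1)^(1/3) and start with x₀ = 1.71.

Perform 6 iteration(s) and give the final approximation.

Equation: x³ - x - 1 = 0
Fixed-point form: x = (x + 1)^(1/3)
x₀ = 1.71

x_1 = g(1.710000) = 1.394194
x_2 = g(1.394194) = 1.337785
x_3 = g(1.337785) = 1.327195
x_4 = g(1.327195) = 1.325188
x_5 = g(1.325188) = 1.324807
x_6 = g(1.324807) = 1.324735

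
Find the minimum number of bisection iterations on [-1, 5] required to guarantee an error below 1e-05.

We need (b-a)/2^n ≤ 1e-05
(5 - (-1))/2^n ≤ 1e-05
6/2^n ≤ 1e-05
2^n ≥ 600000
n ≥ log₂(600000) = 19.19
n ≥ 20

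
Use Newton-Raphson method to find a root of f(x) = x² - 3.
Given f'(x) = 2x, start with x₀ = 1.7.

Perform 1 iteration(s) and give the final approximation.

f(x) = x² - 3
f'(x) = 2x
x₀ = 1.7

Newton-Raphson formula: x_{n+1} = x_n - f(x_n)/f'(x_n)

Iteration 1:
  f(1.700000) = -0.110000
  f'(1.700000) = 3.400000
  x_1 = 1.700000 - (-0.110000)/3.400000 = 1.732353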